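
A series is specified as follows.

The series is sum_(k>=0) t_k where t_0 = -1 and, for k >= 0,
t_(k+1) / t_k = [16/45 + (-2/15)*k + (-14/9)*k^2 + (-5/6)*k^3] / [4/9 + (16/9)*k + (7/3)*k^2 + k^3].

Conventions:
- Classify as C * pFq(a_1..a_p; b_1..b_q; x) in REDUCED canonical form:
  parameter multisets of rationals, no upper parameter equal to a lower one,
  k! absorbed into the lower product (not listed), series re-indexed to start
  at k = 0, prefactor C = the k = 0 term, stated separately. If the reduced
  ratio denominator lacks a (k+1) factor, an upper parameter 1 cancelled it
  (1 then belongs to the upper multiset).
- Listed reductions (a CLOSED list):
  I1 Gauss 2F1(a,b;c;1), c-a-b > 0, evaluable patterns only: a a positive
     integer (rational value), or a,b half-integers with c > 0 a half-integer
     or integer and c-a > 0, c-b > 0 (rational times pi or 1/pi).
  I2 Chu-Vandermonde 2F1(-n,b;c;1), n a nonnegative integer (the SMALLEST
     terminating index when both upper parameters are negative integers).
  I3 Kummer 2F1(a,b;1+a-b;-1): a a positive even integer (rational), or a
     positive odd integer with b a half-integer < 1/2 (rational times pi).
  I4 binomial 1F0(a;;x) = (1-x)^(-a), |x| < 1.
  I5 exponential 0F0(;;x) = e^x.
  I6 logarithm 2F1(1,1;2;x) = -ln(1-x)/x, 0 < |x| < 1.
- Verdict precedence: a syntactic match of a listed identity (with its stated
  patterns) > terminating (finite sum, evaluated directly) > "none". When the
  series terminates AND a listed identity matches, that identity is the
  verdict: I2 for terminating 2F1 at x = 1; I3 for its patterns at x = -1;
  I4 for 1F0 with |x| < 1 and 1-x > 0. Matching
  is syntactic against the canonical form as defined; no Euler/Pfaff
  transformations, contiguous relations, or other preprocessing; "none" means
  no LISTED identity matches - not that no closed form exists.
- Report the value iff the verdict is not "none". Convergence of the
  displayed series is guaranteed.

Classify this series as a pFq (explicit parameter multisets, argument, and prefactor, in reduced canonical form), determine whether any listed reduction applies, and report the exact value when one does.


Reduced: x = -5/6, 2F1, upper = {-2/5, 8/5}, lower = {2/3}, C = -1. Verdict: none. A 2F1 with upper {-2/5, 8/5} fits none of I1-I6 at x = -5/6; the sum runs forever.

First insight: x = (-5/6) and roots of the ratio polynomials (C = -1) are the negated parameters.
Adjacent-term ratio: r(k) = (-5/6) * (k-2/5) (k+8/5) / [(k+2/3) (k+1)] - rational in k. x = (-5/6); t_0 = -1; negate the roots.


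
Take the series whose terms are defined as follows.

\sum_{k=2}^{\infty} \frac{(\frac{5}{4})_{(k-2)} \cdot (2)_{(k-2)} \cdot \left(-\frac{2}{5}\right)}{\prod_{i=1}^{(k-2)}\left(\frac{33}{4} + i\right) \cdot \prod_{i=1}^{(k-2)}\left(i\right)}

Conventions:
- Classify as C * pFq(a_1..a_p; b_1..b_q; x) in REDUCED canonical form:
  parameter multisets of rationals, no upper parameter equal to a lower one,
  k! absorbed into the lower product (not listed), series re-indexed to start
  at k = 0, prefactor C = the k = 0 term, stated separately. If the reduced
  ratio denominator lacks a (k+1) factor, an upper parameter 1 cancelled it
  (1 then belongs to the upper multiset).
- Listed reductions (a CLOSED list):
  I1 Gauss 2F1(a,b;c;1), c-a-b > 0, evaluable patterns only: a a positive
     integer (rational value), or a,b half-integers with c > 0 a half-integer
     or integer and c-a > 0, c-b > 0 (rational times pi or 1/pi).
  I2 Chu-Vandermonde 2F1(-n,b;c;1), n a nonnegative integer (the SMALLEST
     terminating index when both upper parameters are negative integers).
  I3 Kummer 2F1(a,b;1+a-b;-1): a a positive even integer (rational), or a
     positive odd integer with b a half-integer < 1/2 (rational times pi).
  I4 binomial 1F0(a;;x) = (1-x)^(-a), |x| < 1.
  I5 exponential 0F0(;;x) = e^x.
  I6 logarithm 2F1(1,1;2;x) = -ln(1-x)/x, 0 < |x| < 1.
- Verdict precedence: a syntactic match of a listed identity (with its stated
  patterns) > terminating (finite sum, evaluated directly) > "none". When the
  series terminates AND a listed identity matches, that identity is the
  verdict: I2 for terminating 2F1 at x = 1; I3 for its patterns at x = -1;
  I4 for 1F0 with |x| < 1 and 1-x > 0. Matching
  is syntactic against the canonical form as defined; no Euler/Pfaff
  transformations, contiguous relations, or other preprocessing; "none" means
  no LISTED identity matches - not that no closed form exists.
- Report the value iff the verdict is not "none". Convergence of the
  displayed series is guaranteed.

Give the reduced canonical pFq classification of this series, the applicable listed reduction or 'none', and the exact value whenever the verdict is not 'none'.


Reduced: x = 1, 2F1, upper = {\frac{5}{4}, 2}, lower = {\frac{37}{4}}, C = -\frac{2}{5}. Verdict at x = 1: Gauss (I1, integer-parameter pattern) matches (x = 1: the Gamma ratio telescopes since c-a-b = 6 > 0 and a = 2 in Z>0). Exact value: -\frac{319}{560}.

Key observation: t_0 being -\frac{2}{5}, the lower running product (C = -2/5) is a rising factorial.
Step ratio: r(k) = 1 * (k+\frac{5}{4}) (k+2) / [(k+\frac{37}{4}) (k+1)] - poly over poly, x = 1 from leading terms; C = -\frac{2}{5} at k = 0.


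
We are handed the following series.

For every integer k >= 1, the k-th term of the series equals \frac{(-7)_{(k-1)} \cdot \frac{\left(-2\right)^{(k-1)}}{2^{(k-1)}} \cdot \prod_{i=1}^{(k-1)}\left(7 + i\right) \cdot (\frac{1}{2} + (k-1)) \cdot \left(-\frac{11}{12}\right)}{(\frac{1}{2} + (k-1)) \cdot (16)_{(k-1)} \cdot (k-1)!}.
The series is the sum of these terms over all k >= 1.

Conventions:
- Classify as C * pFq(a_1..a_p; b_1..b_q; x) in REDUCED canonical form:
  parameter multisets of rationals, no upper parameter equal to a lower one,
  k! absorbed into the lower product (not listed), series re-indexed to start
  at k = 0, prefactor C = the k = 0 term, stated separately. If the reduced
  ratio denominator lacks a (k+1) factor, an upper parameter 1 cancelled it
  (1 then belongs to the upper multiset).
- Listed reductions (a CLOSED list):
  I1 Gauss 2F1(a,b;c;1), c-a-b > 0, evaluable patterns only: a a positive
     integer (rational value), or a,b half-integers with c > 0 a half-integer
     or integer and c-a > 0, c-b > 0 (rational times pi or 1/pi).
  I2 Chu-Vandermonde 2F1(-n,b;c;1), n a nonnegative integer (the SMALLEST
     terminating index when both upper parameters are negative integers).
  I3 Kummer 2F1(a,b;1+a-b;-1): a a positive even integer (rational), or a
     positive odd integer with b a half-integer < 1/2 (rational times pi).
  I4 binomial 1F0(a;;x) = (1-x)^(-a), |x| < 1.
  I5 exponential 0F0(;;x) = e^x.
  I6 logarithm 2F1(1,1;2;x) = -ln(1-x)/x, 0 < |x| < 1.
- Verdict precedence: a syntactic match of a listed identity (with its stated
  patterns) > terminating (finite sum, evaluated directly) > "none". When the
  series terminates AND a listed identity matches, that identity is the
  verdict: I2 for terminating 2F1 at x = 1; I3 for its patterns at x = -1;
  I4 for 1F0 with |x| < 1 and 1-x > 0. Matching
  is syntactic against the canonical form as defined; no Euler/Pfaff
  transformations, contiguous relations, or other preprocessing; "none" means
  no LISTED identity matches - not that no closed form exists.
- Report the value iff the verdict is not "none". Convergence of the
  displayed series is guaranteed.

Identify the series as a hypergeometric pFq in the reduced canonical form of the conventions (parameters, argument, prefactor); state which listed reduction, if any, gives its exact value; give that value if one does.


x = -1 here; the reduced form reads 2F1, upper {-7, 8}, lower {16}, C = -\frac{11}{12}. Verdict: Kummer (I3) matches (x = -1; c = 16 equals 1+a-b for upper {-7, 8}: listed pattern). Hence: -\frac{143}{8}.

Structural cue: t_0 being -\frac{11}{12}, the running product (C = -11/12) telescopes to a rising factorial.
Step ratio: r(k) = -1 * (k-7) (k+8) / [(k+16) (k+1)] - rational in k. x = -1; t_0 = -\frac{11}{12}; negate the roots.


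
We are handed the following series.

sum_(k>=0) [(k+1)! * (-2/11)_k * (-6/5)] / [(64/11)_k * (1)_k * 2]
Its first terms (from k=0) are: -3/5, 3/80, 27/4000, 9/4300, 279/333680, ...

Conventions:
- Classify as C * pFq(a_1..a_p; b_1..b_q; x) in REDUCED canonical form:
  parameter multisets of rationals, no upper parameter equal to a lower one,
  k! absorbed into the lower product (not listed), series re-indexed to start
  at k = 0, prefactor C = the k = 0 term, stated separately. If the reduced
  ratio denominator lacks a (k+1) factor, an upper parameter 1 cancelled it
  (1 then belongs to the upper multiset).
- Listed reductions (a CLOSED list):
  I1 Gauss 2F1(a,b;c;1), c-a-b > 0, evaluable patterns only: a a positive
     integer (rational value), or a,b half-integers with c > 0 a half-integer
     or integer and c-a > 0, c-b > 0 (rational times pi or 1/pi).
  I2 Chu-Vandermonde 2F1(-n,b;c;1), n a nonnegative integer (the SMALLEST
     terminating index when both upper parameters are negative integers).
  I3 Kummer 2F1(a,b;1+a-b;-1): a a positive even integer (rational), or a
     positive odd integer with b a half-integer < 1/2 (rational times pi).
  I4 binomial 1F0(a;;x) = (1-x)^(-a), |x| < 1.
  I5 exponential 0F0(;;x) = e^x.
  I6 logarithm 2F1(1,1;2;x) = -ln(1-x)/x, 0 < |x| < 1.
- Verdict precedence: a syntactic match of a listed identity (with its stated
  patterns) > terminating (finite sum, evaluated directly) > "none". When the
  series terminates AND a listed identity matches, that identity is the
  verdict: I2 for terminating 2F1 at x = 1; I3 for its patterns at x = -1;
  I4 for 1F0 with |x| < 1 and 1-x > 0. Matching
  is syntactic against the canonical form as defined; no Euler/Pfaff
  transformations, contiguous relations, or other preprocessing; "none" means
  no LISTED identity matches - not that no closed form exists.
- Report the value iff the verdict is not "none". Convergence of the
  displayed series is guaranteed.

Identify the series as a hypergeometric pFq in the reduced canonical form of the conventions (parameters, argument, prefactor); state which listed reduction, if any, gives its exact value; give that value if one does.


This is -3/5 * 2F1(-2/11, 2; 64/11; 1) in reduced canonical form. Verdict: this is Gauss (I1, integer-parameter pattern) (x = 1: the Gamma ratio telescopes since c-a-b = 4 > 0 and a = 2 in Z>0). Value: -3339/6050.

The tell: with t_0 = -3/5, the constant factors (C = -3/5, x = 1) combine into one prefactor.
Step ratio: r(k) = 1 * (k-2/11) (k+2) / [(k+64/11) (k+1)] - rational in k, leading ratio 1; with t_0 = -3/5, classification follows.


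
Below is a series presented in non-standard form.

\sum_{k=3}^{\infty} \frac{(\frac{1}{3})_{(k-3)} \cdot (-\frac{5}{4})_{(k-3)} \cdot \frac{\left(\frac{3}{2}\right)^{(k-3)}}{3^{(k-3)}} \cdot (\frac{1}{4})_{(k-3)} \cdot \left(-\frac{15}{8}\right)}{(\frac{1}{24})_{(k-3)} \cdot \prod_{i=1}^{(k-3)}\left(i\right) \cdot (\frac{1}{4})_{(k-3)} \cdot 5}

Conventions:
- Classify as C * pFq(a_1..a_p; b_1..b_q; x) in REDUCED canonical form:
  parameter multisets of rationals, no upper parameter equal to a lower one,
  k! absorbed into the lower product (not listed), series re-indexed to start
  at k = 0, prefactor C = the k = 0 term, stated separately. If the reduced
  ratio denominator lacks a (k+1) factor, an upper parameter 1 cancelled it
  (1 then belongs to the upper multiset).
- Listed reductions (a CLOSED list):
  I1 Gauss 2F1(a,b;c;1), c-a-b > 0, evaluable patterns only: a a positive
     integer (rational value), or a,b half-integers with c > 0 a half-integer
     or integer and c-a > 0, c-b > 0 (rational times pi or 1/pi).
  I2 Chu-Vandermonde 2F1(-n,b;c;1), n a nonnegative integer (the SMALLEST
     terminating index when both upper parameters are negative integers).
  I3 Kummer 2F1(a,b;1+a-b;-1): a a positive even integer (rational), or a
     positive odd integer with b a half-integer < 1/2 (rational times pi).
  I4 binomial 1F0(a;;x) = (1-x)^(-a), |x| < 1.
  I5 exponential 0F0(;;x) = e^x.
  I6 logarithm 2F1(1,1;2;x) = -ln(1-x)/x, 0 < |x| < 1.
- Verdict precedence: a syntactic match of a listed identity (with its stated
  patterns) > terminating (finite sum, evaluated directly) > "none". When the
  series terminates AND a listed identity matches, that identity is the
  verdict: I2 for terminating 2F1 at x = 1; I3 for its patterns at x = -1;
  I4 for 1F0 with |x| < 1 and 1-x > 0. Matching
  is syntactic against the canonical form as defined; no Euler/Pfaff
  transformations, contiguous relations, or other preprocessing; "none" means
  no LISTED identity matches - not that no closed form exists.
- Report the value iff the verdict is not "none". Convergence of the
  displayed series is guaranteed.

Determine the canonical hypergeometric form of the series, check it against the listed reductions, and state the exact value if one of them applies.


Key observation: t_0 being -\frac{3}{8}, the product of the first k integers (C = -3/8, x = 1/2) is k!.
Ratio: r(k) = \frac{1}{2} * (k-\frac{5}{4}) (k+\frac{1}{3}) / [(k+\frac{1}{24}) (k+1)] - rational in k. x = \frac{1}{2}; t_0 = -\frac{3}{8}; negate the roots.

The series (x = \frac{1}{2}) is 2F1: upper {-\frac{5}{4}, \frac{1}{3}}, lower {\frac{1}{24}}, prefactor -\frac{3}{8}. Verdict: none - at argument \frac{1}{2} the multisets {-\frac{5}{4}, \frac{1}{3}} ; {\frac{1}{24}} match no listed identity.


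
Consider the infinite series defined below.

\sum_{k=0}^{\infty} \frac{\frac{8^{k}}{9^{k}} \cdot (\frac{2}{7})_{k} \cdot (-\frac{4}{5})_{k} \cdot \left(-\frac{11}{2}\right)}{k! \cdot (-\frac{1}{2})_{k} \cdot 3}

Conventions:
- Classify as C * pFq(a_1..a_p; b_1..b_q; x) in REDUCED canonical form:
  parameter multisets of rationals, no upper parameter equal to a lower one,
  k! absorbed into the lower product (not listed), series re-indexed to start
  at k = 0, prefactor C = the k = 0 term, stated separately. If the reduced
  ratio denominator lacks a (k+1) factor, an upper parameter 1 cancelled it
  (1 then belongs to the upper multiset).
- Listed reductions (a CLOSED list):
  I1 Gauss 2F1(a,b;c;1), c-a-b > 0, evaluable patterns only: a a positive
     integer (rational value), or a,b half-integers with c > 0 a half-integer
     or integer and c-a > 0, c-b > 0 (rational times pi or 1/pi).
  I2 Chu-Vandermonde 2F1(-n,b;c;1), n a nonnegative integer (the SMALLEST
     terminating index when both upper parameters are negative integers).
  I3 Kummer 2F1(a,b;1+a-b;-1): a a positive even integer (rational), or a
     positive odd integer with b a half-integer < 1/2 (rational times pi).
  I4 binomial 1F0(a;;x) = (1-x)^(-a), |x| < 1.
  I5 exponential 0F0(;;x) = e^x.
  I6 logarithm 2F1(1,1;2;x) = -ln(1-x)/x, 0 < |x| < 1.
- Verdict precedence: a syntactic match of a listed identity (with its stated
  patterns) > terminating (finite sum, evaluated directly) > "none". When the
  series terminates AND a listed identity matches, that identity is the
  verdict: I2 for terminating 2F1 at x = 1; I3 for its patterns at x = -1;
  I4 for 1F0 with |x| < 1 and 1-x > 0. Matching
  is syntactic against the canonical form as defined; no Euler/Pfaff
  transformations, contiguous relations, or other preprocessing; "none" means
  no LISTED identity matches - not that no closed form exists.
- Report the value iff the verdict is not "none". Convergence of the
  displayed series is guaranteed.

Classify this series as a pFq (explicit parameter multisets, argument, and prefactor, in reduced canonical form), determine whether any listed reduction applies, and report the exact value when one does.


The series (x = \frac{8}{9}) is 2F1: upper {-\frac{4}{5}, \frac{2}{7}}, lower {-\frac{1}{2}}, prefactor -\frac{11}{6}. Verdict: none (x = \frac{8}{9}): each listed identity misses the multisets {-\frac{4}{5}, \frac{2}{7}} ; {-\frac{1}{2}}.

The tell: with t_0 = -\frac{11}{6}, the constant factors (C = -11/6, x = 8/9) combine into one prefactor.
Ratio: r(k) = \frac{8}{9} * (k-\frac{4}{5}) (k+\frac{2}{7}) / [(k-\frac{1}{2}) (k+1)] ; factor over Q: parameters, x = \frac{8}{9}, and C = -\frac{11}{6}.


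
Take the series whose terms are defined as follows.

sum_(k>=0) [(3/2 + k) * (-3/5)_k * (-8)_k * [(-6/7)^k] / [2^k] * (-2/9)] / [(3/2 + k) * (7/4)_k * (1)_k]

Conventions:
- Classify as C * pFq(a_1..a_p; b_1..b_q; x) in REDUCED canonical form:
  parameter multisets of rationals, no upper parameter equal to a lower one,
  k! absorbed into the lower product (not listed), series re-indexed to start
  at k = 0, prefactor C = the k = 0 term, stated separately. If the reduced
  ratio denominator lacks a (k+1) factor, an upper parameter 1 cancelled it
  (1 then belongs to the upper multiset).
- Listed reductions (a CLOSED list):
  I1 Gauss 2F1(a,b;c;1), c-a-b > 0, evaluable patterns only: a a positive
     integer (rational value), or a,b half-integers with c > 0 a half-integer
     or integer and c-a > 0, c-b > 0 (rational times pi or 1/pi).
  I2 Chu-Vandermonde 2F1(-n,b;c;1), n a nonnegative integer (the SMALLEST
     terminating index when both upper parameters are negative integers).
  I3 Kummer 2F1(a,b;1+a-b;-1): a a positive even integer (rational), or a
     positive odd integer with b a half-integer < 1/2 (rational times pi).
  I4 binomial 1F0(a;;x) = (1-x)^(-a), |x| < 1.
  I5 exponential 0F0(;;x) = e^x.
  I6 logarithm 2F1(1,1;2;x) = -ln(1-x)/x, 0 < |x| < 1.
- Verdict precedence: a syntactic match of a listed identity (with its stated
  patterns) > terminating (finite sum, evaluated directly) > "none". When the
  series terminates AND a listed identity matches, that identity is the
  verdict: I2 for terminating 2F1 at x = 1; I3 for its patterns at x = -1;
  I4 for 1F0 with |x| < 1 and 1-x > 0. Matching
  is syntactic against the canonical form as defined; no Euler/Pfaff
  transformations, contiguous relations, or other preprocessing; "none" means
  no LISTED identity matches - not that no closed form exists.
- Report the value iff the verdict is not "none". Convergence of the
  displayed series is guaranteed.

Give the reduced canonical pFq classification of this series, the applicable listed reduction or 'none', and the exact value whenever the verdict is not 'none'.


x = -3/7 here; the reduced form reads 2F1, upper {-8, -3/5}, lower {7/4}, C = -2/9. Verdict: terminating at k = 8: the factor (-8)_k kills every later term; summing the 9 survivors is exact. Sum: 63593854106112630994/528519151258505859375.

Structural cue: with t_0 = -2/9, (1)_k (C = -2/9) is k! itself.
Adjacent-term ratio: r(k) = (-3/7) * (k-8) (k-3/5) / [(k+7/4) (k+1)] - rational in k. x = (-3/7); t_0 = -2/9; negate the roots.


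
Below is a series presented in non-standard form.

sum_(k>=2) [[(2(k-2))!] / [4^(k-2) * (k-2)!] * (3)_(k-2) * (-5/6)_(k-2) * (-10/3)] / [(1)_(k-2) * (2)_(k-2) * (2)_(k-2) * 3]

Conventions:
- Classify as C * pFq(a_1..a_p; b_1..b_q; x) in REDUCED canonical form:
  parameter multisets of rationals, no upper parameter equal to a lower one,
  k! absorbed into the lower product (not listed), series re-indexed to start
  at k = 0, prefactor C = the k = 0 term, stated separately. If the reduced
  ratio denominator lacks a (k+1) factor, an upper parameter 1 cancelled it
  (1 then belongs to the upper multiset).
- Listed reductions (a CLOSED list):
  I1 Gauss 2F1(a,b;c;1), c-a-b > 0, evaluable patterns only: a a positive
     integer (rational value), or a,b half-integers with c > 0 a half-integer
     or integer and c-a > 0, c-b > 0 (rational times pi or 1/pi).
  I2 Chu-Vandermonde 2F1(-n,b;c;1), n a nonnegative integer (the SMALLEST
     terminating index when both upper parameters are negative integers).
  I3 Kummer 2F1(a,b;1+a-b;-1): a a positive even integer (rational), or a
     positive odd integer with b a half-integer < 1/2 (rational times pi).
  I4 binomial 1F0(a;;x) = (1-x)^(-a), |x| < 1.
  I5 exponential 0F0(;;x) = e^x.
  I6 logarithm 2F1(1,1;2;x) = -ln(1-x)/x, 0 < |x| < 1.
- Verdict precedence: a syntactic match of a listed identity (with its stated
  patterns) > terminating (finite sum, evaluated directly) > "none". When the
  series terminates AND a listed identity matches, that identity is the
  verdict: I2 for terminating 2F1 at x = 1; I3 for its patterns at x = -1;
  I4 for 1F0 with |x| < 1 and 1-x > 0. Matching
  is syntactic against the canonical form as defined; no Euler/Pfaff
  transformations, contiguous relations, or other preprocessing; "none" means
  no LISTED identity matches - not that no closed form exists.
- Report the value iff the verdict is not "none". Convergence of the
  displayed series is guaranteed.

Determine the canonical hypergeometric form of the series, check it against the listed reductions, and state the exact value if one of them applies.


Classification (C = -10/9): 3F2 with upper {-5/6, 1/2, 3}, lower {2, 2}, argument x = 1. Verdict: none (x = 1): each listed identity misses the multisets {-5/6, 1/2, 3} ; {2, 2}.

Key step: t_0 = -10/9 here, and the (2k)!/(4^k k!) block (C = -10/9) is the Pochhammer (1/2)_k.
Adjacent-term ratio: r(k) = 1 * (k-5/6) (k+1/2) (k+3) / [(k+2) (k+2) (k+1)] - poly over poly, x = 1 from leading terms; C = -10/9 at k = 0.


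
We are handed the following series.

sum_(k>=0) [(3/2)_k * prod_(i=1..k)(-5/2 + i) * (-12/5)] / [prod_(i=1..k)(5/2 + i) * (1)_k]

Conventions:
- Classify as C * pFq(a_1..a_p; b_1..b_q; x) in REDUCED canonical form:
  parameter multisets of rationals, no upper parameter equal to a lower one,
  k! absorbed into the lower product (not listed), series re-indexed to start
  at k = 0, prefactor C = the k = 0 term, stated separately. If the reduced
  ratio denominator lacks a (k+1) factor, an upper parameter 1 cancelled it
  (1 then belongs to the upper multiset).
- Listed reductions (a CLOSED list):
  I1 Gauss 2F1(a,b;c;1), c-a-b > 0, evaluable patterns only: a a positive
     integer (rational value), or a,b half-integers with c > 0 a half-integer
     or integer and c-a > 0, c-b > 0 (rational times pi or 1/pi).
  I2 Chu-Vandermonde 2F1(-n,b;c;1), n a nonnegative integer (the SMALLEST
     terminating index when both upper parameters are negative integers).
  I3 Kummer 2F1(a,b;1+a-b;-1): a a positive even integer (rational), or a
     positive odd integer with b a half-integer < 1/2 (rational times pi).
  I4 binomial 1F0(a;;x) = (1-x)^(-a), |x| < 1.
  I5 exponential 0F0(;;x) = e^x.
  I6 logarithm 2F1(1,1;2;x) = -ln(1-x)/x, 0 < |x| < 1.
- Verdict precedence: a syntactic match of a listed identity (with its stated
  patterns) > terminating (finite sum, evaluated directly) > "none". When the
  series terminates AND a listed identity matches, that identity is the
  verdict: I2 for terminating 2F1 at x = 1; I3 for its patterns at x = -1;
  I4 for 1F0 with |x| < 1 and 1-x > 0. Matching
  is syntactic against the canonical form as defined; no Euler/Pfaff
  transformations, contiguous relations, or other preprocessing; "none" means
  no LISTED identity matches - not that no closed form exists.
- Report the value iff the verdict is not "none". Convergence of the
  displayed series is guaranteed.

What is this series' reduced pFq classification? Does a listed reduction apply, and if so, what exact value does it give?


Prefactor -12/5, argument 1: 2F1 with upper {-3/2, 3/2} over lower {7/2}. Verdict: the half-integer Gauss pattern (I1) fires (x = 1; upper {-3/2, 3/2} half-integers, c = 7/2 in the evaluable pattern). Sum: (-45/128) * pi.

Structural cue: t_0 being -12/5, (1)_k (C = -12/5, x = 1) is k! itself.
Ratio: r(k) = 1 * (k-3/2) (k+3/2) / [(k+7/2) (k+1)] - rational in k. x = 1; t_0 = -12/5; negate the roots.


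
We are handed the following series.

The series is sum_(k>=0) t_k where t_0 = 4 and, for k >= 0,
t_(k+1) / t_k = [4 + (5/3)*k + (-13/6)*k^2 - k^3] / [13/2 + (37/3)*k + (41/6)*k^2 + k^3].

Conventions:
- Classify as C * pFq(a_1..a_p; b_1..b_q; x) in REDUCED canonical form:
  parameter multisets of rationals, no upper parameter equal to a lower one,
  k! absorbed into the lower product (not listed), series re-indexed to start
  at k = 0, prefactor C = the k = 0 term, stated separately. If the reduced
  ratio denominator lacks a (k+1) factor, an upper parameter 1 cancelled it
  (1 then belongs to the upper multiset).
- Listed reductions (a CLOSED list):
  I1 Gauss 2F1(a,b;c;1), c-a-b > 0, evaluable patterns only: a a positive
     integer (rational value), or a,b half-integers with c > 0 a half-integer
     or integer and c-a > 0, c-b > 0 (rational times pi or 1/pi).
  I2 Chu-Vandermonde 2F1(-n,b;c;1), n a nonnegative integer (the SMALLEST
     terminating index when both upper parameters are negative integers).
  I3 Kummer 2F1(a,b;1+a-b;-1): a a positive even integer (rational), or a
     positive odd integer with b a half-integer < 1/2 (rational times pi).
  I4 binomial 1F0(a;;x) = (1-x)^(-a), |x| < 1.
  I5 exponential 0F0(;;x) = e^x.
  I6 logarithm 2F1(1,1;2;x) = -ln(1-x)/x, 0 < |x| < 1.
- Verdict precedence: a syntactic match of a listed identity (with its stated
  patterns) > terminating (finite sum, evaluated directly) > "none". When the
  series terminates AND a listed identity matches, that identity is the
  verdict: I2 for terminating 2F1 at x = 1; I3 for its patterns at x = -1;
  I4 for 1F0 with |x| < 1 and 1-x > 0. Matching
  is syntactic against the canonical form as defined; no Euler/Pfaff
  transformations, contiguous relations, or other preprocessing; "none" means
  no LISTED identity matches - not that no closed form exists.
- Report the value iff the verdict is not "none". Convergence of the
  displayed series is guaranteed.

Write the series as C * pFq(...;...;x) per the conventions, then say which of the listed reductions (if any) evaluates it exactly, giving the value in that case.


Key observation: t_0 = 4 here, and the parameter 3/2 appears in both the upper and lower lists and cancels.
Ratio: r(k) = (-1) * (k-4/3) (k+2) / [(k+13/3) (k+1)] - rational; roots negated = parameters, x = (-1), C = 4.

The series (x = -1) is 2F1: upper {-4/3, 2}, lower {13/3}, prefactor 4. Verdict: Kummer (I3) fires (x = -1; c = 13/3 equals 1+a-b for upper {-4/3, 2}: listed pattern). Exact value: 20/3.


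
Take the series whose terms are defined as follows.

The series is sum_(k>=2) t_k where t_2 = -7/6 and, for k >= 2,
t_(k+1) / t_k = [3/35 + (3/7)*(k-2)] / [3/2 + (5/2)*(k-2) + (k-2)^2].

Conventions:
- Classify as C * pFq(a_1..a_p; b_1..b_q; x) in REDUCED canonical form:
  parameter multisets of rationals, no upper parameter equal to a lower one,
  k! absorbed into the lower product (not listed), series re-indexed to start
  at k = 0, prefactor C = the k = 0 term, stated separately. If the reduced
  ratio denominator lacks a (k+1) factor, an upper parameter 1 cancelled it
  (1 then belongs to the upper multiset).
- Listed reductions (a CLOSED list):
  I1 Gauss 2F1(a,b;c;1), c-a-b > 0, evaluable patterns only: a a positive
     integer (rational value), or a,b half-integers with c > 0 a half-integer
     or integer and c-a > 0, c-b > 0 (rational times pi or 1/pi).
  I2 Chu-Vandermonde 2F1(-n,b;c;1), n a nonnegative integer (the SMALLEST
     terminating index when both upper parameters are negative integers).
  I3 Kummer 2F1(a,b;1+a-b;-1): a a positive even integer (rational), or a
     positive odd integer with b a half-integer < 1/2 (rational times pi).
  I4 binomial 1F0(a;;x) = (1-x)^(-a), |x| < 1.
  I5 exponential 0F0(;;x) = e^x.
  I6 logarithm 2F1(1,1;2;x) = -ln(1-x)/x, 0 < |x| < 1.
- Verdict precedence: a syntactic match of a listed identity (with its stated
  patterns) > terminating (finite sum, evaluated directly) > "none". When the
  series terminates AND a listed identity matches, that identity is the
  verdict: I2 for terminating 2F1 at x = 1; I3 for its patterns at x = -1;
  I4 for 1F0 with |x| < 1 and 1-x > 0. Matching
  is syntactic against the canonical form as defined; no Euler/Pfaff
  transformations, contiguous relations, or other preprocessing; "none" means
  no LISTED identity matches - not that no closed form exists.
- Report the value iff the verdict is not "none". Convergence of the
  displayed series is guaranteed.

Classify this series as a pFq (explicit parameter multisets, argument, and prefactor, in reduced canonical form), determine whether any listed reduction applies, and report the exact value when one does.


Prefactor -7/6, argument 3/7: 1F1 with upper {1/5} over lower {3/2}. Verdict: none. Every listed pattern misses the 1F1 form at 3/7, upper {1/5}.

The tell: t_0 being -7/6, roots of the ratio polynomials (C = -7/6, x = 3/7) are the negated parameters.
Adjacent-term ratio: r(k) = (3/7) * (k+1/5) / [(k+3/2) (k+1)] - rational in k. x = (3/7); t_0 = -7/6; negate the roots.


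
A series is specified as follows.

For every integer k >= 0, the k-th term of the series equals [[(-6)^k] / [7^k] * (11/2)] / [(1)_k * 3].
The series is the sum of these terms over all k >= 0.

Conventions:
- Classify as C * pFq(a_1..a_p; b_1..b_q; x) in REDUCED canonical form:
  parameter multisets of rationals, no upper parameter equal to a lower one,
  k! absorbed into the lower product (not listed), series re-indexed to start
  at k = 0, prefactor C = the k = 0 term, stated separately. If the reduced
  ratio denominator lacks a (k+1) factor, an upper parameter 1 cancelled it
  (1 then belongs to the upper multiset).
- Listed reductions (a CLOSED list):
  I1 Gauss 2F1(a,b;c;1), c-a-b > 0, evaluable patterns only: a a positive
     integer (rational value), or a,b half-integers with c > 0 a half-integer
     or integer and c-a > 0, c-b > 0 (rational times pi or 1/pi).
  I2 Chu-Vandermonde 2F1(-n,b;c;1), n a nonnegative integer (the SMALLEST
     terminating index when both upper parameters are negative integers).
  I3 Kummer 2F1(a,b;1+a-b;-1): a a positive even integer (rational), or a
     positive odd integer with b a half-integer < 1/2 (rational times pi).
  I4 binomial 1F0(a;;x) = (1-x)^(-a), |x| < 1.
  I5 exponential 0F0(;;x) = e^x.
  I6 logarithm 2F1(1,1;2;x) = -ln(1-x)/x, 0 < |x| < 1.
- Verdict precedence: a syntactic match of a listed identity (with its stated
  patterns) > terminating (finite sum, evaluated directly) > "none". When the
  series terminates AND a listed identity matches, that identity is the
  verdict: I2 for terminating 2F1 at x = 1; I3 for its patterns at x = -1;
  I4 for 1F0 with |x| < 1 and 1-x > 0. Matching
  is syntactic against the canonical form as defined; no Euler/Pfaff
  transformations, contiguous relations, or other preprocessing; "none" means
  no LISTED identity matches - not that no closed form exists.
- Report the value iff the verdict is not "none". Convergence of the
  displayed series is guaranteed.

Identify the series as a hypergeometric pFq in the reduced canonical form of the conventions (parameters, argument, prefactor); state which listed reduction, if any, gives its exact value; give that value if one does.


Reduced: x = -6/7, 0F0, upper = {-}, lower = {-}, C = 11/6. Verdict: the exponential series (I5) fires (the 0F0 exponential series at x = -6/7). Exact value: (11/6) * e^(-6/7).

First insight: from the first term 11/6: (1)_k (C = 11/6, x = -6/7) is k! itself.
Ratio: r(k) = (-6/7) * 1 / [(k+1)] ; factor over Q: parameters, x = (-6/7), and C = 11/6.


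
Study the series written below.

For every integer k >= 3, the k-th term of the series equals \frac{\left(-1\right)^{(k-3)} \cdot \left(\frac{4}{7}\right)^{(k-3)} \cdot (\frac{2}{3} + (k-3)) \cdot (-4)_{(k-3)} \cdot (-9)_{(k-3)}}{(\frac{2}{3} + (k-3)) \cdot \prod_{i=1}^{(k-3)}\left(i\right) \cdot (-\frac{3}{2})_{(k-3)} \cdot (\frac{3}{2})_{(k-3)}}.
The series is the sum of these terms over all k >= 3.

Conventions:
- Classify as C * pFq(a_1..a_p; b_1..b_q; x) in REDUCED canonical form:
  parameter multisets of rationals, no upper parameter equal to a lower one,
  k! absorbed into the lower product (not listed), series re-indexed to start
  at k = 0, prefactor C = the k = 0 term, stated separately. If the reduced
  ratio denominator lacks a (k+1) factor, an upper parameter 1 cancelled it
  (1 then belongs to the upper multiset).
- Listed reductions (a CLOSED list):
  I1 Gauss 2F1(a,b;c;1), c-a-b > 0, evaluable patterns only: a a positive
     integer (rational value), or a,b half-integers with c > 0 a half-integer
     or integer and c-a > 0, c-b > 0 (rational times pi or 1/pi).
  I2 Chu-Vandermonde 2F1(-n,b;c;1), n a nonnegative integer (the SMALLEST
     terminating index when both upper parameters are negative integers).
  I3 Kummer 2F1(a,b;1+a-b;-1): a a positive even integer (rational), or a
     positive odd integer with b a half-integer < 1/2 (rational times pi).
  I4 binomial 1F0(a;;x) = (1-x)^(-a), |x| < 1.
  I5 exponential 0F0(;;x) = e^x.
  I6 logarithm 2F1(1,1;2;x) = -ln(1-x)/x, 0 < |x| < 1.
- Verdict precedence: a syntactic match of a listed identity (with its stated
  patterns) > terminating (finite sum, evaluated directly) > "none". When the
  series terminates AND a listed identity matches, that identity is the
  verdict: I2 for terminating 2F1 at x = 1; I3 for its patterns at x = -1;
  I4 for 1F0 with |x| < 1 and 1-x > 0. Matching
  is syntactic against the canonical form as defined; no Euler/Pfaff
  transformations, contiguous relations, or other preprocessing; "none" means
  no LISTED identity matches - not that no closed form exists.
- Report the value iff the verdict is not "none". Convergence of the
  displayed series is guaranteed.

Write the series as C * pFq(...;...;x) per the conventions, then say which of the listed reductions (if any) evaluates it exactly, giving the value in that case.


With C = 1: the canonical form is 2F2(-9, -4; -\frac{3}{2}, \frac{3}{2}; -\frac{4}{7}). Verdict: terminating at k = 4: the factor (-4)_k kills every later term; summing the 5 survivors is exact. Sum: -\frac{694067}{108045}.

Structural cue: x = -\frac{4}{7} and the (-1)^k factor (prefactor 1) folds into the argument's sign.
Ratio: r(k) = -\frac{4}{7} * (k-9) (k-4) / [(k-\frac{3}{2}) (k+\frac{3}{2}) (k+1)] - rational in k. x = -\frac{4}{7}; t_0 = 1; negate the roots.


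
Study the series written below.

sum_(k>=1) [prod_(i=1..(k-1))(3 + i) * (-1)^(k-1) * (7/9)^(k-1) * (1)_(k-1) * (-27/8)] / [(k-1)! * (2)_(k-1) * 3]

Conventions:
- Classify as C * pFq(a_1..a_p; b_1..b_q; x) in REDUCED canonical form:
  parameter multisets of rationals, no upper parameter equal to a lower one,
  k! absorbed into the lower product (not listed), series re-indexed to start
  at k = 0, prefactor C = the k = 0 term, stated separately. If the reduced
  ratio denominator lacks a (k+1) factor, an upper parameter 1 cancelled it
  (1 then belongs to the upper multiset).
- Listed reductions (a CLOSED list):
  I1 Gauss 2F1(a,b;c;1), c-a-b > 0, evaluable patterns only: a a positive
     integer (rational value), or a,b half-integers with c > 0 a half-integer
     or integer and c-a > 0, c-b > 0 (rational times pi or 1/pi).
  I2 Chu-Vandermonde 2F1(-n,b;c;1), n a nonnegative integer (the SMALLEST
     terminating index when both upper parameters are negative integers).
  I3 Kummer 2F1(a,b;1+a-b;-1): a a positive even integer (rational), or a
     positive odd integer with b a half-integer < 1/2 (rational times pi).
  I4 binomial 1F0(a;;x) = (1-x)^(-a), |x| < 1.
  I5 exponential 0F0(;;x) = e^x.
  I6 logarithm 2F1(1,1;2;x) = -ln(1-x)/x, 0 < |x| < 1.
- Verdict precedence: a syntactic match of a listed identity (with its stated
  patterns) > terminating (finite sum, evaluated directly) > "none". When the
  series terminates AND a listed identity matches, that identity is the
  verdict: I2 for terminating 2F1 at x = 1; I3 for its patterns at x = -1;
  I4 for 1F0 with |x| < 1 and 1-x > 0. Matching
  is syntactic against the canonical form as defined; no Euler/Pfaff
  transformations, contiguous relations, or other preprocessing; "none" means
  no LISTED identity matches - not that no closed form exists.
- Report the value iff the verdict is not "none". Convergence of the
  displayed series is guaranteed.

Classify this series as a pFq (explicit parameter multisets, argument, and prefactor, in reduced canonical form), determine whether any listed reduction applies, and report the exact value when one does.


Key step: t_0 = -9/8 here, and the constant factors (C = -9/8, x = -7/9) combine into one prefactor.
Step ratio: r(k) = (-7/9) * (k+1) (k+4) / [(k+2) (k+1)] ; factor over Q: parameters, x = (-7/9), and C = -9/8.

Prefactor -9/8, argument -7/9: 2F1 with upper {1, 4} over lower {2}. Verdict: none - this 2F1 at x = -7/9 matches no listed pattern, and upper {1, 4} holds no stopper.


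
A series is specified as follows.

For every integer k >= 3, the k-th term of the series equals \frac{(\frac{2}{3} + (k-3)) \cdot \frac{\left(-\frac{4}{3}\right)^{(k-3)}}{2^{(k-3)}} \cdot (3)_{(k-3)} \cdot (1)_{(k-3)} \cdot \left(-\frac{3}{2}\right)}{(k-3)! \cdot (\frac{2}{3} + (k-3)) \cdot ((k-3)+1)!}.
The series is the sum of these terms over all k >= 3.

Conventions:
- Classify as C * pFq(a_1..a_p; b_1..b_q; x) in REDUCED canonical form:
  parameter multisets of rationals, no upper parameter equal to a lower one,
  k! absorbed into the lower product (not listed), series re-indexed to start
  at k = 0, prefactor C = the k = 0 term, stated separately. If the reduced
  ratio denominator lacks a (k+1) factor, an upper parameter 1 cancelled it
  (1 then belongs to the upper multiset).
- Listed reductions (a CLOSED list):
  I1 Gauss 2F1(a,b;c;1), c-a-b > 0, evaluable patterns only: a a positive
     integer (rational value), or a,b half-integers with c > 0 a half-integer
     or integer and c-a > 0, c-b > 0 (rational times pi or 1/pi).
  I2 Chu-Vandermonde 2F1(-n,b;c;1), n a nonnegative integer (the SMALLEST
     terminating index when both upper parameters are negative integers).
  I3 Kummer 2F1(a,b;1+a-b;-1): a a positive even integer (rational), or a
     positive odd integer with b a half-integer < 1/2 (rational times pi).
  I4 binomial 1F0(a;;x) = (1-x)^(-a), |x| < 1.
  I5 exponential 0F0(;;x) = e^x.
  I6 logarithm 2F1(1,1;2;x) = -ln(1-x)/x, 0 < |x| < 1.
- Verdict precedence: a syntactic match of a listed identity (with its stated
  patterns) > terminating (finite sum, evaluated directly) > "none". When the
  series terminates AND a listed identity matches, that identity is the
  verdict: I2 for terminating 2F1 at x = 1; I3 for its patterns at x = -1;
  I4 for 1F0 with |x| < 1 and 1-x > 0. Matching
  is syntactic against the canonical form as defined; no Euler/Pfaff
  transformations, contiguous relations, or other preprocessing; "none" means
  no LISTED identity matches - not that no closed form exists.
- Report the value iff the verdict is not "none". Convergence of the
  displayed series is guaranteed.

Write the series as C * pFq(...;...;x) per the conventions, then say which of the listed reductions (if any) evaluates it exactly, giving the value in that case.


Reduced: x = -\frac{2}{3}, 2F1, upper = {1, 3}, lower = {2}, C = -\frac{3}{2}. Verdict: none. A 2F1 with upper {1, 3} fits none of I1-I6 at x = -\frac{2}{3}; the sum runs forever.

The tell: x = -\frac{2}{3} and the denominator's factorial ratio (prefactor -3/2) is a lower Pochhammer.
Term ratio: r(k) = -\frac{2}{3} * (k+1) (k+3) / [(k+2) (k+1)] - poly over poly, x = -\frac{2}{3} from leading terms; C = -\frac{3}{2} at k = 0.


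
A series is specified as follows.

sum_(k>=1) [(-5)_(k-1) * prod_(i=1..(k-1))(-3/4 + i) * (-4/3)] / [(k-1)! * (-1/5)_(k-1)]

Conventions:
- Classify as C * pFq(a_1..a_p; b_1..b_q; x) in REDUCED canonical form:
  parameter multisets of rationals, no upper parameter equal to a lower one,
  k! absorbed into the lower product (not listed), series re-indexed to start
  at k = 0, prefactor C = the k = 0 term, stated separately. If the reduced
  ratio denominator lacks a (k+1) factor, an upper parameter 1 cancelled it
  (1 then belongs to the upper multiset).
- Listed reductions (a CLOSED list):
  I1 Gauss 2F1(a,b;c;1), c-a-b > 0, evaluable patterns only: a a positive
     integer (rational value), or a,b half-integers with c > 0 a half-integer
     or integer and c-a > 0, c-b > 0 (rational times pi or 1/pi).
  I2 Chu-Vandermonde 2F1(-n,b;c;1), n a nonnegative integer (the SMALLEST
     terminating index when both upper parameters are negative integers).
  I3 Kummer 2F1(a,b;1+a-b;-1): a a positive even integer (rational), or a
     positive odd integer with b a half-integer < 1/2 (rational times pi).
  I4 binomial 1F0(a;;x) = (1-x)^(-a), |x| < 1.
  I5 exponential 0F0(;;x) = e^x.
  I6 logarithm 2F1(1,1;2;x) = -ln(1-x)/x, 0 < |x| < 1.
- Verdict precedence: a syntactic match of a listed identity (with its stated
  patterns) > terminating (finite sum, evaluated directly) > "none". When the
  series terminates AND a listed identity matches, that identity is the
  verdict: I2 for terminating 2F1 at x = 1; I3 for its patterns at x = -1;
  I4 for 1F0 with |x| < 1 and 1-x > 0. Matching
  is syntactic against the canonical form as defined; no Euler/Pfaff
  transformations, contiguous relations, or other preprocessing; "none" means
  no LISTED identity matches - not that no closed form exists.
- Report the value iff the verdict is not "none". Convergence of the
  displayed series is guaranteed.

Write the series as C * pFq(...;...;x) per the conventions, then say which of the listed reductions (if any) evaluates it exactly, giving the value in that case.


x = 1 here; the reduced form reads 2F1, upper {-5, 1/4}, lower {-1/5}, C = -4/3. Verdict (x = 1): the Chu-Vandermonde identity I2 applies (terminating 2F1 at x = 1 with n = 5, b = 1/4, c = -1/5). Exact value: -411587/272384.

First insight: x = 1 and the running product (C = -4/3, x = 1) telescopes to a rising factorial.
Step ratio: r(k) = 1 * (k-5) (k+1/4) / [(k-1/5) (k+1)] ; factor over Q: parameters, x = 1, and C = -4/3.
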